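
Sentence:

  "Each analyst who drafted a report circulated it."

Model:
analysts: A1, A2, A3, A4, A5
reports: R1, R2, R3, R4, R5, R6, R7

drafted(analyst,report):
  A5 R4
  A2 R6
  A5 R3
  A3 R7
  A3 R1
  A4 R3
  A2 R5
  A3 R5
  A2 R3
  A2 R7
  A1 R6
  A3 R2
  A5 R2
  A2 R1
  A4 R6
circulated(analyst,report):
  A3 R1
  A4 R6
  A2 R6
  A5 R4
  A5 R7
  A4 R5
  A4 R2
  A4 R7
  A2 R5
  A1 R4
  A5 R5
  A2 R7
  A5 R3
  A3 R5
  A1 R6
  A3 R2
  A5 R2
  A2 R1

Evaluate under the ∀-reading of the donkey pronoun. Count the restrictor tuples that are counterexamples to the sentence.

3

"it" takes "a report" as antecedent — a donkey pronoun bound across the clause boundary.
Strong reading: for every (a,r) with drafted(a,r), circulated(a,r).
Restrictor pairs: (A1,R6) ✓  (A2,R1) ✓  (A2,R3) ✗  (A2,R5) ✓  (A2,R6) ✓  (A2,R7) ✓  (A3,R1) ✓  (A3,R2) ✓  (A3,R5) ✓  (A3,R7) ✗  (A4,R3) ✗  (A4,R6) ✓  (A5,R2) ✓  (A5,R3) ✓  (A5,R4) ✓
Counterexamples (restrictor pairs failing the scope): 3.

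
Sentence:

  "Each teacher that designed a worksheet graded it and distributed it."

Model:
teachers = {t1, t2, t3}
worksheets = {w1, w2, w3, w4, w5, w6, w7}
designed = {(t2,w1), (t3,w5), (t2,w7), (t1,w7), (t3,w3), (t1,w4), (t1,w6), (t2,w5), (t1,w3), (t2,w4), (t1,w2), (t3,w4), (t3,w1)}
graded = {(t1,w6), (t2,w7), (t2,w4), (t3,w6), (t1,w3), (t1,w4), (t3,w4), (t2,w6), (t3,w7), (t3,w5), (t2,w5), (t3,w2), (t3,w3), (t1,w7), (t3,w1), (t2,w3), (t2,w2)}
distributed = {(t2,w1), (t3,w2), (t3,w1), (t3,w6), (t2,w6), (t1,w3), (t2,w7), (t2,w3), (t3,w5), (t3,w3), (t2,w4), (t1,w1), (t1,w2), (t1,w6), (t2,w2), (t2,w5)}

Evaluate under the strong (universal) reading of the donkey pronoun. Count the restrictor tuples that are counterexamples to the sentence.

"it" takes "a worksheet" as antecedent — a donkey pronoun bound across the clause boundary.
Strong reading: for every (t,w) with designed(t,w), graded(t,w) ∧ distributed(t,w).
Restrictor pairs: (t1,w2) ✗  (t1,w3) ✓  (t1,w4) ✗  (t1,w6) ✓  (t1,w7) ✗  (t2,w1) ✗  (t2,w4) ✓  (t2,w5) ✓  (t2,w7) ✓  (t3,w1) ✓  (t3,w3) ✓  (t3,w4) ✗  (t3,w5) ✓
Counterexamples (restrictor pairs failing the scope): 5.

5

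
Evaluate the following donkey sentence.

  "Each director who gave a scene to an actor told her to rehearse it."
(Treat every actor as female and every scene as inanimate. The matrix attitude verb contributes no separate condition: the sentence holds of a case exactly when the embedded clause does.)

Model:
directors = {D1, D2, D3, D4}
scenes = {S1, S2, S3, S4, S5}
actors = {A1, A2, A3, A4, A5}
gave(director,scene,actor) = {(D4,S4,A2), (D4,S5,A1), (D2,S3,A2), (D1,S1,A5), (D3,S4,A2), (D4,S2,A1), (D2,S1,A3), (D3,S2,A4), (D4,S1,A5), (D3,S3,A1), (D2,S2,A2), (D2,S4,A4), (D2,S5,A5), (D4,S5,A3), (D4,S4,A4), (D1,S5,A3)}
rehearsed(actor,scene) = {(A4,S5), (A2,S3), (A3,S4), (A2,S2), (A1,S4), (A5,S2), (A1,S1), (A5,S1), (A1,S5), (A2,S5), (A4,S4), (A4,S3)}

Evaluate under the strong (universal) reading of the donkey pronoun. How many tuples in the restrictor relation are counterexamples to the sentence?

9

"her" takes "an actor" as antecedent and "it" takes "a scene"; both are donkey pronouns co-varying with the restrictor.
Strong reading: for every (d,s,a) with gave(d,s,a), rehearsed(a,s).
Restrictor triples: (D1,S1,A5)→rehearsed(A5,S1) ✓  (D1,S5,A3)→rehearsed(A3,S5) ✗  (D2,S1,A3)→rehearsed(A3,S1) ✗  (D2,S2,A2)→rehearsed(A2,S2) ✓  (D2,S3,A2)→rehearsed(A2,S3) ✓  (D2,S4,A4)→rehearsed(A4,S4) ✓  (D2,S5,A5)→rehearsed(A5,S5) ✗  (D3,S2,A4)→rehearsed(A4,S2) ✗  (D3,S3,A1)→rehearsed(A1,S3) ✗  (D3,S4,A2)→rehearsed(A2,S4) ✗  (D4,S1,A5)→rehearsed(A5,S1) ✓  (D4,S2,A1)→rehearsed(A1,S2) ✗  (D4,S4,A2)→rehearsed(A2,S4) ✗  (D4,S4,A4)→rehearsed(A4,S4) ✓  (D4,S5,A1)→rehearsed(A1,S5) ✓  (D4,S5,A3)→rehearsed(A3,S5) ✗
Counterexamples (restrictor triples failing the scope): 9.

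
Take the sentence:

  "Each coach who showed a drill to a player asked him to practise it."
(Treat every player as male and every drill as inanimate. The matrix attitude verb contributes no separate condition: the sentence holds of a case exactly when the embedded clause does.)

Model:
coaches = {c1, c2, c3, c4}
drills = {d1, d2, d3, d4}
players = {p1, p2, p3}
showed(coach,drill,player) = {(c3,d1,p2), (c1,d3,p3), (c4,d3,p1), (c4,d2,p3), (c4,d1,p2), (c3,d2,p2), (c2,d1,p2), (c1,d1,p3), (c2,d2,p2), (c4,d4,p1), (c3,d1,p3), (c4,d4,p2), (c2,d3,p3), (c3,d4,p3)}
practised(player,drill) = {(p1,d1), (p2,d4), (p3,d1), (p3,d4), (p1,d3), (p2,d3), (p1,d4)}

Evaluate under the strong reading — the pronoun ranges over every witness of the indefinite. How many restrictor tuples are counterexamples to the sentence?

"him" takes "a player" as antecedent and "it" takes "a drill"; both are donkey pronouns co-varying with the restrictor.
Strong reading: for every (c,d,p) with showed(c,d,p), practised(p,d).
Restrictor triples: (c1,d1,p3)→practised(p3,d1) ✓  (c1,d3,p3)→practised(p3,d3) ✗  (c2,d1,p2)→practised(p2,d1) ✗  (c2,d2,p2)→practised(p2,d2) ✗  (c2,d3,p3)→practised(p3,d3) ✗  (c3,d1,p2)→practised(p2,d1) ✗  (c3,d1,p3)→practised(p3,d1) ✓  (c3,d2,p2)→practised(p2,d2) ✗  (c3,d4,p3)→practised(p3,d4) ✓  (c4,d1,p2)→practised(p2,d1) ✗  (c4,d2,p3)→practised(p3,d2) ✗  (c4,d3,p1)→practised(p1,d3) ✓  (c4,d4,p1)→practised(p1,d4) ✓  (c4,d4,p2)→practised(p2,d4) ✓
Counterexamples (restrictor triples failing the scope): 8.

8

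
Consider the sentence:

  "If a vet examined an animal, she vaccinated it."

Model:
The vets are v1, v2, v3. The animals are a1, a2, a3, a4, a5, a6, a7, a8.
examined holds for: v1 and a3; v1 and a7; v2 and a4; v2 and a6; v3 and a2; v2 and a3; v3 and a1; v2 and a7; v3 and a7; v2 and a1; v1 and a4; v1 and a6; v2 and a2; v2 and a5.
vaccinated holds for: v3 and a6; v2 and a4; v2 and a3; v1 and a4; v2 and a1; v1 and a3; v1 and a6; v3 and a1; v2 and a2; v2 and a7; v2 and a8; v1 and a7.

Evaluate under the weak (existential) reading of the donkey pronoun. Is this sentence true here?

True

"it" takes "an animal" as antecedent — a donkey pronoun bound across the clause boundary.
Weak reading: every vet v with some examined-animal has at least one examined-animal a such that vaccinated(v,a).
Per vet: v1:✓  v2:✓  v3:✓
Every vet in the restrictor has a witness.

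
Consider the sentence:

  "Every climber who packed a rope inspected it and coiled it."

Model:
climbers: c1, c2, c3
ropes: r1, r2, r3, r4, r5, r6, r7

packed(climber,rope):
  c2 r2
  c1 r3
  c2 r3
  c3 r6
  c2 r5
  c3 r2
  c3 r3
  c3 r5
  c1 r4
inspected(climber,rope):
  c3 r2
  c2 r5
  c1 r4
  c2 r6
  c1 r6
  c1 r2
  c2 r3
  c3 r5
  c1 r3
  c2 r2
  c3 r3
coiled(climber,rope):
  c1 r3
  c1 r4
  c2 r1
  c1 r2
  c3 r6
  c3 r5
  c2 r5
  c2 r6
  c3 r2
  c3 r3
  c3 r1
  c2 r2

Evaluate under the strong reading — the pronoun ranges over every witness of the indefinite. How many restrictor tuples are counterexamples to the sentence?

2

"it" takes "a rope" as antecedent — a donkey pronoun bound across the clause boundary.
Strong reading: for every (c,r) with packed(c,r), inspected(c,r) ∧ coiled(c,r).
Restrictor pairs: (c1,r3) ✓  (c1,r4) ✓  (c2,r2) ✓  (c2,r3) ✗  (c2,r5) ✓  (c3,r2) ✓  (c3,r3) ✓  (c3,r5) ✓  (c3,r6) ✗
Counterexamples (restrictor pairs failing the scope): 2.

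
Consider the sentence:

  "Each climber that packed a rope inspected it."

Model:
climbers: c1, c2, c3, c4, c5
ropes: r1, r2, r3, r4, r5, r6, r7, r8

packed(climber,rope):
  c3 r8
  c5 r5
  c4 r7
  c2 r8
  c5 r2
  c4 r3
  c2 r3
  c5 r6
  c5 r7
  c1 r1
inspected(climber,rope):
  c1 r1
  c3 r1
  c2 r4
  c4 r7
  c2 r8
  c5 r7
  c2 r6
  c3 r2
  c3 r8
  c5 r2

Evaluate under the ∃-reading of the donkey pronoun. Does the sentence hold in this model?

True

"it" takes "a rope" as antecedent — a donkey pronoun bound across the clause boundary.
Weak reading: every climber c with some packed-rope has at least one packed-rope r such that inspected(c,r).
Per climber: c1:✓  c2:✓  c3:✓  c4:✓  c5:✓
Every climber in the restrictor has a witness.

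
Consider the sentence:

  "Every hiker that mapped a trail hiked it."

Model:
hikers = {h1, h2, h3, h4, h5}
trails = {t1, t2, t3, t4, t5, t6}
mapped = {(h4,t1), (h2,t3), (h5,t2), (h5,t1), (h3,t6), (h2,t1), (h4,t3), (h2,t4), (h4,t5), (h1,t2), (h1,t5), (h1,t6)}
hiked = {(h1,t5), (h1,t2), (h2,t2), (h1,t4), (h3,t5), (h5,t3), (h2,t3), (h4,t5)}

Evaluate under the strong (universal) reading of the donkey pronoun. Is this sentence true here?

"it" takes "a trail" as antecedent — a donkey pronoun bound across the clause boundary.
Strong reading: for every (h,t) with mapped(h,t), hiked(h,t).
Restrictor pairs: (h1,t2) ✓  (h1,t5) ✓  (h1,t6) ✗  (h2,t1) ✗  (h2,t3) ✓  (h2,t4) ✗  (h3,t6) ✗  (h4,t1) ✗  (h4,t3) ✗  (h4,t5) ✓  (h5,t1) ✗  (h5,t2) ✗
Counterexample: (h1,t6) is in mapped but fails the scope.

False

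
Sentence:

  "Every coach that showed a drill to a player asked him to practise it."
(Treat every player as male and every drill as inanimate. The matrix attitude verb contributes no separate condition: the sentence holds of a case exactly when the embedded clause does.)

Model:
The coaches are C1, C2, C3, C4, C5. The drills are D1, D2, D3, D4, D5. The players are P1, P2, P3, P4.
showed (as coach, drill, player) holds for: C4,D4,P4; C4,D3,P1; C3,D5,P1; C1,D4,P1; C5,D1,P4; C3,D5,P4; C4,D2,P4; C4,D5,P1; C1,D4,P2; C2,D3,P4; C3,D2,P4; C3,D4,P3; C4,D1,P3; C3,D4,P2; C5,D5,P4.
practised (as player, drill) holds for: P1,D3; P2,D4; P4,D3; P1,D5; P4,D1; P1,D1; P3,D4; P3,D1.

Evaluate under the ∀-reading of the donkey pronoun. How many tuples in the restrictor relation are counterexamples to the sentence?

"him" takes "a player" as antecedent and "it" takes "a drill"; both are donkey pronouns co-varying with the restrictor.
Strong reading: for every (c,d,p) with showed(c,d,p), practised(p,d).
Restrictor triples: (C1,D4,P1)→practised(P1,D4) ✗  (C1,D4,P2)→practised(P2,D4) ✓  (C2,D3,P4)→practised(P4,D3) ✓  (C3,D2,P4)→practised(P4,D2) ✗  (C3,D4,P2)→practised(P2,D4) ✓  (C3,D4,P3)→practised(P3,D4) ✓  (C3,D5,P1)→practised(P1,D5) ✓  (C3,D5,P4)→practised(P4,D5) ✗  (C4,D1,P3)→practised(P3,D1) ✓  (C4,D2,P4)→practised(P4,D2) ✗  (C4,D3,P1)→practised(P1,D3) ✓  (C4,D4,P4)→practised(P4,D4) ✗  (C4,D5,P1)→practised(P1,D5) ✓  (C5,D1,P4)→practised(P4,D1) ✓  (C5,D5,P4)→practised(P4,D5) ✗
Counterexamples (restrictor triples failing the scope): 6.

6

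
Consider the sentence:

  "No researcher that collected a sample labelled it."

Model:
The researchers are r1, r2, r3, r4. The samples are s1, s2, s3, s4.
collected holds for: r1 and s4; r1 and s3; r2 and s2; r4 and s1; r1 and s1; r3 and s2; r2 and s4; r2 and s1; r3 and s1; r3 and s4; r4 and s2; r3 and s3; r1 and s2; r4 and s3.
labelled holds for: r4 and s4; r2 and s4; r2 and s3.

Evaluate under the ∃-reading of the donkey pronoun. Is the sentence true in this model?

False

"it" takes "a sample" as antecedent — a donkey pronoun bound across the clause boundary.
Truth condition: for no (r,s) with collected(r,s) does labelled(r,s) hold.
Restrictor pairs — does the scope hold? (r1,s1):fails  (r1,s2):fails  (r1,s3):fails  (r1,s4):fails  (r2,s1):fails  (r2,s2):fails  (r2,s4):holds  (r3,s1):fails  (r3,s2):fails  (r3,s3):fails  (r3,s4):fails  (r4,s1):fails  (r4,s2):fails  (r4,s3):fails
Scope holds for 1 pair(s), so the sentence is false.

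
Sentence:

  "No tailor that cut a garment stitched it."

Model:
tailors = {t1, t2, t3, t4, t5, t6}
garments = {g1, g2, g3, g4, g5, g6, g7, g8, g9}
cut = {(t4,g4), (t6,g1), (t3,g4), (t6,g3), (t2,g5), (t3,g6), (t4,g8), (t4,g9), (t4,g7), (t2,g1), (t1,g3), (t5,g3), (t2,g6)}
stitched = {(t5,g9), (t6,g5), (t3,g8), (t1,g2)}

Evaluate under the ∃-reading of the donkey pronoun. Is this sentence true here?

True

"it" takes "a garment" as antecedent — a donkey pronoun bound across the clause boundary.
Truth condition: for no (t,g) with cut(t,g) does stitched(t,g) hold.
Restrictor pairs — does the scope hold? (t1,g3):fails  (t2,g1):fails  (t2,g5):fails  (t2,g6):fails  (t3,g4):fails  (t3,g6):fails  (t4,g4):fails  (t4,g7):fails  (t4,g8):fails  (t4,g9):fails  (t5,g3):fails  (t6,g1):fails  (t6,g3):fails
Scope holds for no restrictor pair, so the sentence is true.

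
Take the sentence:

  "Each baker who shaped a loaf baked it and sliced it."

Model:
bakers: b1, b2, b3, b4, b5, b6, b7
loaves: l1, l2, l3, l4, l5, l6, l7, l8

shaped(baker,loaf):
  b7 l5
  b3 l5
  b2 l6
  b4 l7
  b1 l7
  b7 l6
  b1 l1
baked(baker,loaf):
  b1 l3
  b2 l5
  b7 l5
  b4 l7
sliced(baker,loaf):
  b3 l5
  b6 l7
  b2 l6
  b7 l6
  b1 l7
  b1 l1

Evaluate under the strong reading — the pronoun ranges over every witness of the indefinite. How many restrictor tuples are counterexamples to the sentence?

7

"it" takes "a loaf" as antecedent — a donkey pronoun bound across the clause boundary.
Strong reading: for every (b,l) with shaped(b,l), baked(b,l) ∧ sliced(b,l).
Restrictor pairs: (b1,l1) ✗  (b1,l7) ✗  (b2,l6) ✗  (b3,l5) ✗  (b4,l7) ✗  (b7,l5) ✗  (b7,l6) ✗
Counterexamples (restrictor pairs failing the scope): 7.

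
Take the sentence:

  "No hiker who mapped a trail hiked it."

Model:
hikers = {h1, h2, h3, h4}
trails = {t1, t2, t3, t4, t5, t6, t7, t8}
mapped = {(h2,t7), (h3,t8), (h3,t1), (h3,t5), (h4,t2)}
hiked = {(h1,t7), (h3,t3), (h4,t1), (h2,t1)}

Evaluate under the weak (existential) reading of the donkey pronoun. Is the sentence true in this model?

True

"it" takes "a trail" as antecedent — a donkey pronoun bound across the clause boundary.
Truth condition: for no (h,t) with mapped(h,t) does hiked(h,t) hold.
Restrictor pairs — does the scope hold? (h2,t7):fails  (h3,t1):fails  (h3,t5):fails  (h3,t8):fails  (h4,t2):fails
Scope holds for no restrictor pair, so the sentence is true.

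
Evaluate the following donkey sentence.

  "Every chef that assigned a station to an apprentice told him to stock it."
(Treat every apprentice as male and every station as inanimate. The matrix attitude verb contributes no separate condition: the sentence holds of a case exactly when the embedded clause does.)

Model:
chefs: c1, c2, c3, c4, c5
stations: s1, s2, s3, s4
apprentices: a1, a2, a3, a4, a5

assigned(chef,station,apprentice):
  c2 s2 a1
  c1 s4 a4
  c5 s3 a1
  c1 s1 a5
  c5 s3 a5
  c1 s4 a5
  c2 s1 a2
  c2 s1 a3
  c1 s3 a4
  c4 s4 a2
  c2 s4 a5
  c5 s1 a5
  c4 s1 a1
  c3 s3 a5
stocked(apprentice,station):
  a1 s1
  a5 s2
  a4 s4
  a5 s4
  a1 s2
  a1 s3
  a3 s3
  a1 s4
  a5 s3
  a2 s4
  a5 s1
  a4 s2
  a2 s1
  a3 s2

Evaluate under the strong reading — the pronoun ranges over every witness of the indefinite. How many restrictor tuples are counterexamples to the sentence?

"him" takes "an apprentice" as antecedent and "it" takes "a station"; both are donkey pronouns co-varying with the restrictor.
Strong reading: for every (c,s,a) with assigned(c,s,a), stocked(a,s).
Restrictor triples: (c1,s1,a5)→stocked(a5,s1) ✓  (c1,s3,a4)→stocked(a4,s3) ✗  (c1,s4,a4)→stocked(a4,s4) ✓  (c1,s4,a5)→stocked(a5,s4) ✓  (c2,s1,a2)→stocked(a2,s1) ✓  (c2,s1,a3)→stocked(a3,s1) ✗  (c2,s2,a1)→stocked(a1,s2) ✓  (c2,s4,a5)→stocked(a5,s4) ✓  (c3,s3,a5)→stocked(a5,s3) ✓  (c4,s1,a1)→stocked(a1,s1) ✓  (c4,s4,a2)→stocked(a2,s4) ✓  (c5,s1,a5)→stocked(a5,s1) ✓  (c5,s3,a1)→stocked(a1,s3) ✓  (c5,s3,a5)→stocked(a5,s3) ✓
Counterexamples (restrictor triples failing the scope): 2.

2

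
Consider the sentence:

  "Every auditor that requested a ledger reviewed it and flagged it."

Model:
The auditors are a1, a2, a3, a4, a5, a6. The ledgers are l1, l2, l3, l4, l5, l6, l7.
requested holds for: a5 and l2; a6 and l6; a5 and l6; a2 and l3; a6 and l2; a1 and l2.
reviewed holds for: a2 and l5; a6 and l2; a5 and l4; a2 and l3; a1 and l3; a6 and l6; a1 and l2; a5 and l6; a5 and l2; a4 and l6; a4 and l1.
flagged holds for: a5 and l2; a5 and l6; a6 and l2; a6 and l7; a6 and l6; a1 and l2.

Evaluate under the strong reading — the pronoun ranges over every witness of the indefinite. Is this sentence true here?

False

"it" takes "a ledger" as antecedent — a donkey pronoun bound across the clause boundary.
Strong reading: for every (a,l) with requested(a,l), reviewed(a,l) ∧ flagged(a,l).
Restrictor pairs: (a1,l2) ✓  (a2,l3) ✗  (a5,l2) ✓  (a5,l6) ✓  (a6,l2) ✓  (a6,l6) ✓
Counterexample: (a2,l3) is in requested but fails the scope.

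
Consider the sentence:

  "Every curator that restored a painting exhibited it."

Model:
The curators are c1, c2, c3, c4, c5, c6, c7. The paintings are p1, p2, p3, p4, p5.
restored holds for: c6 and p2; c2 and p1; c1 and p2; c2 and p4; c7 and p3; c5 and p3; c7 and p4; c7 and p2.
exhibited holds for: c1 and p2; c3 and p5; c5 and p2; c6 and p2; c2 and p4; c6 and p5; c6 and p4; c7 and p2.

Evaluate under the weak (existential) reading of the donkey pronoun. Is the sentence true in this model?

False

"it" takes "a painting" as antecedent — a donkey pronoun bound across the clause boundary.
Weak reading: every curator c with some restored-painting has at least one restored-painting p such that exhibited(c,p).
Per curator: c1:✓  c2:✓  c5:✗  c6:✓  c7:✓
c5 has no witness among its restored-paintings.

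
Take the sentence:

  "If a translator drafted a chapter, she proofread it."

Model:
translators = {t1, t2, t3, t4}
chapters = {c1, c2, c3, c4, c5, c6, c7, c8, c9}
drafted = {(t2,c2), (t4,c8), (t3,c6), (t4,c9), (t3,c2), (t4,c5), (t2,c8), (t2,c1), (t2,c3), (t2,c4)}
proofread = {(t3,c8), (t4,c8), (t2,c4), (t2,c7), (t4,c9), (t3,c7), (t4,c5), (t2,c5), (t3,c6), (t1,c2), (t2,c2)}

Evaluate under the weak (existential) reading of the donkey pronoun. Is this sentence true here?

"it" takes "a chapter" as antecedent — a donkey pronoun bound across the clause boundary.
Weak reading: every translator t with some drafted-chapter has at least one drafted-chapter c such that proofread(t,c).
Per translator: t2:✓  t3:✓  t4:✓
Every translator in the restrictor has a witness.

True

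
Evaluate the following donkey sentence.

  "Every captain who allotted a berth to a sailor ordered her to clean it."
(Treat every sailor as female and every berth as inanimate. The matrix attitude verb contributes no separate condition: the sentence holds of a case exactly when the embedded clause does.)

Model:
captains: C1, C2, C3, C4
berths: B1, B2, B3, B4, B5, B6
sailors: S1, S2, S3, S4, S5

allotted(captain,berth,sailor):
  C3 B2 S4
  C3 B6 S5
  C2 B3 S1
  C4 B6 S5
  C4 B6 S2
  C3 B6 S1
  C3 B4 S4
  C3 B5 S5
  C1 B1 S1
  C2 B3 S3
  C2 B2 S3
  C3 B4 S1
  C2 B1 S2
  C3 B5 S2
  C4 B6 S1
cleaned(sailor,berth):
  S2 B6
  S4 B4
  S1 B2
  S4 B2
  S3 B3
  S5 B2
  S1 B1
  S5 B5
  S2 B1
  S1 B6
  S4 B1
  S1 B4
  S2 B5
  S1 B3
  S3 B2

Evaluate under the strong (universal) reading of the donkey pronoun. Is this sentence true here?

False

"her" takes "a sailor" as antecedent and "it" takes "a berth"; both are donkey pronouns co-varying with the restrictor.
Strong reading: for every (c,b,s) with allotted(c,b,s), cleaned(s,b).
Restrictor triples: (C1,B1,S1)→cleaned(S1,B1) ✓  (C2,B1,S2)→cleaned(S2,B1) ✓  (C2,B2,S3)→cleaned(S3,B2) ✓  (C2,B3,S1)→cleaned(S1,B3) ✓  (C2,B3,S3)→cleaned(S3,B3) ✓  (C3,B2,S4)→cleaned(S4,B2) ✓  (C3,B4,S1)→cleaned(S1,B4) ✓  (C3,B4,S4)→cleaned(S4,B4) ✓  (C3,B5,S2)→cleaned(S2,B5) ✓  (C3,B5,S5)→cleaned(S5,B5) ✓  (C3,B6,S1)→cleaned(S1,B6) ✓  (C3,B6,S5)→cleaned(S5,B6) ✗  (C4,B6,S1)→cleaned(S1,B6) ✓  (C4,B6,S2)→cleaned(S2,B6) ✓  (C4,B6,S5)→cleaned(S5,B6) ✗
Counterexample: (C3,B6,S5) — cleaned(S5,B6) does not hold.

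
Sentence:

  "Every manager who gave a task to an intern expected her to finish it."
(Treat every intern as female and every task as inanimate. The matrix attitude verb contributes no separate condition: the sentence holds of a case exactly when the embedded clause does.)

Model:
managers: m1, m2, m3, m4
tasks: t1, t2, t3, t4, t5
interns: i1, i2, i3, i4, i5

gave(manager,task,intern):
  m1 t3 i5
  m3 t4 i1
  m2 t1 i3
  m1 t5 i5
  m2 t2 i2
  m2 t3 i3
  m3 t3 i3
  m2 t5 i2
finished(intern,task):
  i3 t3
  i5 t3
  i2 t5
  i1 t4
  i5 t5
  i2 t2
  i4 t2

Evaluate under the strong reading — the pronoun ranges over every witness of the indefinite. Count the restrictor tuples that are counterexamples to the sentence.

1

"her" takes "an intern" as antecedent and "it" takes "a task"; both are donkey pronouns co-varying with the restrictor.
Strong reading: for every (m,t,i) with gave(m,t,i), finished(i,t).
Restrictor triples: (m1,t3,i5)→finished(i5,t3) ✓  (m1,t5,i5)→finished(i5,t5) ✓  (m2,t1,i3)→finished(i3,t1) ✗  (m2,t2,i2)→finished(i2,t2) ✓  (m2,t3,i3)→finished(i3,t3) ✓  (m2,t5,i2)→finished(i2,t5) ✓  (m3,t3,i3)→finished(i3,t3) ✓  (m3,t4,i1)→finished(i1,t4) ✓
Counterexamples (restrictor triples failing the scope): 1.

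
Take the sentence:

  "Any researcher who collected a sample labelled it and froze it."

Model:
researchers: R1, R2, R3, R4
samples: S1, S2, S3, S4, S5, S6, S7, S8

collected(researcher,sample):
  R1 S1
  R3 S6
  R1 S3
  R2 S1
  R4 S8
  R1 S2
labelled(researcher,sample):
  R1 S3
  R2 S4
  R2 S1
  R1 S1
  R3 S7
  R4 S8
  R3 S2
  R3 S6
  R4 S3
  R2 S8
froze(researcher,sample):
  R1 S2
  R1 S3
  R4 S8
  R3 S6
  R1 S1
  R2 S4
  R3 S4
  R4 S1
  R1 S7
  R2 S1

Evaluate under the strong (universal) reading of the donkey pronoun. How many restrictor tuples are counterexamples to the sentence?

"it" takes "a sample" as antecedent — a donkey pronoun bound across the clause boundary.
Strong reading: for every (r,s) with collected(r,s), labelled(r,s) ∧ froze(r,s).
Restrictor pairs: (R1,S1) ✓  (R1,S2) ✗  (R1,S3) ✓  (R2,S1) ✓  (R3,S6) ✓  (R4,S8) ✓
Counterexamples (restrictor pairs failing the scope): 1.

1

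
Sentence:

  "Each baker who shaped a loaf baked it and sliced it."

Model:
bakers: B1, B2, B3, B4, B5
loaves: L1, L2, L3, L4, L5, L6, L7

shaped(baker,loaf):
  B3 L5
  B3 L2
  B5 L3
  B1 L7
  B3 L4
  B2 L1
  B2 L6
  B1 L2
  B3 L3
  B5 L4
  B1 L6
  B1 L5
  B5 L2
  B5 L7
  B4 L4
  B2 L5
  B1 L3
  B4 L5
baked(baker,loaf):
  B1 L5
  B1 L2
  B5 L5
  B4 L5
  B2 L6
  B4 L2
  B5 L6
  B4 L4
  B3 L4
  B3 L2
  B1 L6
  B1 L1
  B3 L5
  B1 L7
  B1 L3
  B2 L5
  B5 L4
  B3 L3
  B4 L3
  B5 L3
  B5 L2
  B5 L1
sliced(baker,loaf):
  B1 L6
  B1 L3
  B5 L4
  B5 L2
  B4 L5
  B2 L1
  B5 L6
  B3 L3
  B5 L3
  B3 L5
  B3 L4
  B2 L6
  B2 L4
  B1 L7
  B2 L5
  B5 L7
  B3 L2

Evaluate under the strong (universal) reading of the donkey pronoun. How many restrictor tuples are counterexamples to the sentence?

5

"it" takes "a loaf" as antecedent — a donkey pronoun bound across the clause boundary.
Strong reading: for every (b,l) with shaped(b,l), baked(b,l) ∧ sliced(b,l).
Restrictor pairs: (B1,L2) ✗  (B1,L3) ✓  (B1,L5) ✗  (B1,L6) ✓  (B1,L7) ✓  (B2,L1) ✗  (B2,L5) ✓  (B2,L6) ✓  (B3,L2) ✓  (B3,L3) ✓  (B3,L4) ✓  (B3,L5) ✓  (B4,L4) ✗  (B4,L5) ✓  (B5,L2) ✓  (B5,L3) ✓  (B5,L4) ✓  (B5,L7) ✗
Counterexamples (restrictor pairs failing the scope): 5.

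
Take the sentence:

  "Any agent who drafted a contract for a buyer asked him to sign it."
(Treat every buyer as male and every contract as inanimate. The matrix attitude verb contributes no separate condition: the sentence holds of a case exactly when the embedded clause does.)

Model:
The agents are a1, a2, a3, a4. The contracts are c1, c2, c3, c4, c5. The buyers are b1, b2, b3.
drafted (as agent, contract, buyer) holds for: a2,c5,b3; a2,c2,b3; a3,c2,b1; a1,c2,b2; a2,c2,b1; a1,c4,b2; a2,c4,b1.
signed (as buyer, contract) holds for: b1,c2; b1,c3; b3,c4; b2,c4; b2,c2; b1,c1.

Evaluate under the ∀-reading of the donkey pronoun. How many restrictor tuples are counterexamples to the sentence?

3

"him" takes "a buyer" as antecedent and "it" takes "a contract"; both are donkey pronouns co-varying with the restrictor.
Strong reading: for every (a,c,b) with drafted(a,c,b), signed(b,c).
Restrictor triples: (a1,c2,b2)→signed(b2,c2) ✓  (a1,c4,b2)→signed(b2,c4) ✓  (a2,c2,b1)→signed(b1,c2) ✓  (a2,c2,b3)→signed(b3,c2) ✗  (a2,c4,b1)→signed(b1,c4) ✗  (a2,c5,b3)→signed(b3,c5) ✗  (a3,c2,b1)→signed(b1,c2) ✓
Counterexamples (restrictor triples failing the scope): 3.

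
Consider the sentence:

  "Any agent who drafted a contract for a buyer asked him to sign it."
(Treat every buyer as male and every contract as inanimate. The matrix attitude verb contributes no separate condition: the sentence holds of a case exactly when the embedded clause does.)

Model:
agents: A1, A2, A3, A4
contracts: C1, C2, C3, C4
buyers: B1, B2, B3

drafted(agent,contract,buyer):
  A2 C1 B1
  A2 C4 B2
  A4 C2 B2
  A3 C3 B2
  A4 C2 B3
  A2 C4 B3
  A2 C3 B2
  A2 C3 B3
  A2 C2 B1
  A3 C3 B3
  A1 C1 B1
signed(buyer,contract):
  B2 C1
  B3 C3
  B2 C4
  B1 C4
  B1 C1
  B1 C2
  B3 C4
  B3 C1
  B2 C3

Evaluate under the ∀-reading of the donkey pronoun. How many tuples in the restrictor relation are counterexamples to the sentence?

"him" takes "a buyer" as antecedent and "it" takes "a contract"; both are donkey pronouns co-varying with the restrictor.
Strong reading: for every (a,c,b) with drafted(a,c,b), signed(b,c).
Restrictor triples: (A1,C1,B1)→signed(B1,C1) ✓  (A2,C1,B1)→signed(B1,C1) ✓  (A2,C2,B1)→signed(B1,C2) ✓  (A2,C3,B2)→signed(B2,C3) ✓  (A2,C3,B3)→signed(B3,C3) ✓  (A2,C4,B2)→signed(B2,C4) ✓  (A2,C4,B3)→signed(B3,C4) ✓  (A3,C3,B2)→signed(B2,C3) ✓  (A3,C3,B3)→signed(B3,C3) ✓  (A4,C2,B2)→signed(B2,C2) ✗  (A4,C2,B3)→signed(B3,C2) ✗
Counterexamples (restrictor triples failing the scope): 2.

2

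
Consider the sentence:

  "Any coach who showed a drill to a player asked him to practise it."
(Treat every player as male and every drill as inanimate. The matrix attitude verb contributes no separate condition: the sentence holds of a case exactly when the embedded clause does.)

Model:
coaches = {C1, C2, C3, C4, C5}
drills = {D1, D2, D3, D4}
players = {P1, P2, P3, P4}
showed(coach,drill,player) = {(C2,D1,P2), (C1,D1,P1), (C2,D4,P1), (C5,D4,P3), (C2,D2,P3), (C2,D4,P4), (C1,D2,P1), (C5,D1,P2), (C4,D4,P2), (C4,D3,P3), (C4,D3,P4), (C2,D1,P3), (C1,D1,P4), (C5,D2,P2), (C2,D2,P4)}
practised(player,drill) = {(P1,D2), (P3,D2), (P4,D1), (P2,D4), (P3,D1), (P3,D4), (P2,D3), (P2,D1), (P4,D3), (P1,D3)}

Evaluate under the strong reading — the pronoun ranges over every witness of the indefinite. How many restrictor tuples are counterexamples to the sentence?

"him" takes "a player" as antecedent and "it" takes "a drill"; both are donkey pronouns co-varying with the restrictor.
Strong reading: for every (c,d,p) with showed(c,d,p), practised(p,d).
Restrictor triples: (C1,D1,P1)→practised(P1,D1) ✗  (C1,D1,P4)→practised(P4,D1) ✓  (C1,D2,P1)→practised(P1,D2) ✓  (C2,D1,P2)→practised(P2,D1) ✓  (C2,D1,P3)→practised(P3,D1) ✓  (C2,D2,P3)→practised(P3,D2) ✓  (C2,D2,P4)→practised(P4,D2) ✗  (C2,D4,P1)→practised(P1,D4) ✗  (C2,D4,P4)→practised(P4,D4) ✗  (C4,D3,P3)→practised(P3,D3) ✗  (C4,D3,P4)→practised(P4,D3) ✓  (C4,D4,P2)→practised(P2,D4) ✓  (C5,D1,P2)→practised(P2,D1) ✓  (C5,D2,P2)→practised(P2,D2) ✗  (C5,D4,P3)→practised(P3,D4) ✓
Counterexamples (restrictor triples failing the scope): 6.

6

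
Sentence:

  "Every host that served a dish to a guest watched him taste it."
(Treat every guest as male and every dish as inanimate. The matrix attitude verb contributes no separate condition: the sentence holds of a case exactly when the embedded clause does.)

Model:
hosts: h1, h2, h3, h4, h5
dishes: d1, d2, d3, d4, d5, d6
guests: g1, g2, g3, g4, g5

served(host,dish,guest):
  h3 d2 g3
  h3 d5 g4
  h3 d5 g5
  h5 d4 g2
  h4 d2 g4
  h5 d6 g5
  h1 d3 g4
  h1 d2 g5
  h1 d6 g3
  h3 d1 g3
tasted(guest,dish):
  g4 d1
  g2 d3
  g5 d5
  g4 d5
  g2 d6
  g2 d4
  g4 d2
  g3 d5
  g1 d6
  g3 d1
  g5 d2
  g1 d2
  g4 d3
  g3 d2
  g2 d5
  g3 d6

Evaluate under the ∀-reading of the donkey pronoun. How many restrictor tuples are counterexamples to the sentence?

1

"him" takes "a guest" as antecedent and "it" takes "a dish"; both are donkey pronouns co-varying with the restrictor.
Strong reading: for every (h,d,g) with served(h,d,g), tasted(g,d).
Restrictor triples: (h1,d2,g5)→tasted(g5,d2) ✓  (h1,d3,g4)→tasted(g4,d3) ✓  (h1,d6,g3)→tasted(g3,d6) ✓  (h3,d1,g3)→tasted(g3,d1) ✓  (h3,d2,g3)→tasted(g3,d2) ✓  (h3,d5,g4)→tasted(g4,d5) ✓  (h3,d5,g5)→tasted(g5,d5) ✓  (h4,d2,g4)→tasted(g4,d2) ✓  (h5,d4,g2)→tasted(g2,d4) ✓  (h5,d6,g5)→tasted(g5,d6) ✗
Counterexamples (restrictor triples failing the scope): 1.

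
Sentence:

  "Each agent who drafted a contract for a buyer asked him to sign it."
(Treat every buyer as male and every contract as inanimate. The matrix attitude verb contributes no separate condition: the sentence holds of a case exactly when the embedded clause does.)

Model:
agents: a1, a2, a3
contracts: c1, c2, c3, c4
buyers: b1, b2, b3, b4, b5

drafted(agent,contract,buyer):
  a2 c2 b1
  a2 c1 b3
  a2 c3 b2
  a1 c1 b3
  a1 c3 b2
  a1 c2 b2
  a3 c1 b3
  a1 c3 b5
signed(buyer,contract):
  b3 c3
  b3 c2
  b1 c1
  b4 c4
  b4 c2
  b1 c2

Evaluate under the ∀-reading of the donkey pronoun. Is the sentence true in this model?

False

"him" takes "a buyer" as antecedent and "it" takes "a contract"; both are donkey pronouns co-varying with the restrictor.
Strong reading: for every (a,c,b) with drafted(a,c,b), signed(b,c).
Restrictor triples: (a1,c1,b3)→signed(b3,c1) ✗  (a1,c2,b2)→signed(b2,c2) ✗  (a1,c3,b2)→signed(b2,c3) ✗  (a1,c3,b5)→signed(b5,c3) ✗  (a2,c1,b3)→signed(b3,c1) ✗  (a2,c2,b1)→signed(b1,c2) ✓  (a2,c3,b2)→signed(b2,c3) ✗  (a3,c1,b3)→signed(b3,c1) ✗
Counterexample: (a1,c1,b3) — signed(b3,c1) does not hold.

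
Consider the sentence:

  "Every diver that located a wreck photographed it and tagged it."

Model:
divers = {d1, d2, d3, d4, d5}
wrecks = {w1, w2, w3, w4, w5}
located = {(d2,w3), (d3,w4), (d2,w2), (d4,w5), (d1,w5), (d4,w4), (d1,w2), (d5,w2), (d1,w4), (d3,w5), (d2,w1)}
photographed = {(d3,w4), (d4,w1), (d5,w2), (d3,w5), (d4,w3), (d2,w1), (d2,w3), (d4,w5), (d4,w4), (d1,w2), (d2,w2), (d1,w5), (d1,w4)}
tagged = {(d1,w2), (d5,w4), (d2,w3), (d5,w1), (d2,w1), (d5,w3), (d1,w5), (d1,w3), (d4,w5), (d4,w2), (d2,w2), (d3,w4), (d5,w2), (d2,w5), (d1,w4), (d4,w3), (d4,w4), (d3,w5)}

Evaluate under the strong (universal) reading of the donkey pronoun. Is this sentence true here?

"it" takes "a wreck" as antecedent — a donkey pronoun bound across the clause boundary.
Strong reading: for every (d,w) with located(d,w), photographed(d,w) ∧ tagged(d,w).
Restrictor pairs: (d1,w2) ✓  (d1,w4) ✓  (d1,w5) ✓  (d2,w1) ✓  (d2,w2) ✓  (d2,w3) ✓  (d3,w4) ✓  (d3,w5) ✓  (d4,w4) ✓  (d4,w5) ✓  (d5,w2) ✓
Every restrictor pair satisfies the scope.

True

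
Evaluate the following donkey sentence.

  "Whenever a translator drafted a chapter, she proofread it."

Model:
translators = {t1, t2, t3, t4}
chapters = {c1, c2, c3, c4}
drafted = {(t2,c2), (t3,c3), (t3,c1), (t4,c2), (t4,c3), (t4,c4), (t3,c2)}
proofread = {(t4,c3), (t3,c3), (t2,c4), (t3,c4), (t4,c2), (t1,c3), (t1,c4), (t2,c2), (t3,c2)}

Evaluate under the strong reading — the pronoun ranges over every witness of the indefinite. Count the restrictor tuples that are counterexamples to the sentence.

2

"it" takes "a chapter" as antecedent — a donkey pronoun bound across the clause boundary.
Strong reading: for every (t,c) with drafted(t,c), proofread(t,c).
Restrictor pairs: (t2,c2) ✓  (t3,c1) ✗  (t3,c2) ✓  (t3,c3) ✓  (t4,c2) ✓  (t4,c3) ✓  (t4,c4) ✗
Counterexamples (restrictor pairs failing the scope): 2.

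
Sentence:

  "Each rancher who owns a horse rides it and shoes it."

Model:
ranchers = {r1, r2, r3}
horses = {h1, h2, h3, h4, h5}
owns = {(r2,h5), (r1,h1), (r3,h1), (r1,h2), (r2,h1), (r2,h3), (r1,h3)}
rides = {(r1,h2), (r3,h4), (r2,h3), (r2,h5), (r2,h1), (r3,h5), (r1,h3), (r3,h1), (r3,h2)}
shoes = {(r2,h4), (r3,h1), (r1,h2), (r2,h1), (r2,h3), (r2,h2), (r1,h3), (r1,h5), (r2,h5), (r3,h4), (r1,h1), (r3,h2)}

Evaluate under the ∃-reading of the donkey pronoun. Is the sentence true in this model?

"it" takes "a horse" as antecedent — a donkey pronoun bound across the clause boundary.
Weak reading: every rancher r with some owns-horse has at least one owns-horse h such that rides(r,h) ∧ shoes(r,h).
Per rancher: r1:✓  r2:✓  r3:✓
Every rancher in the restrictor has a witness.

True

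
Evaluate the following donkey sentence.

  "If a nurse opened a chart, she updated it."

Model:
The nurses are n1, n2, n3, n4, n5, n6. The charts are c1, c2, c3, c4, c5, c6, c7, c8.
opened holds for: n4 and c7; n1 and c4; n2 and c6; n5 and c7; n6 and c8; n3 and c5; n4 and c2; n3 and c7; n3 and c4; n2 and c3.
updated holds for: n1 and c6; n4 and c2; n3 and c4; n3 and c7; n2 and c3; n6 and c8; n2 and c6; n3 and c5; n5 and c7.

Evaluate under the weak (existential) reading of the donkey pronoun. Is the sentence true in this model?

False

"it" takes "a chart" as antecedent — a donkey pronoun bound across the clause boundary.
Weak reading: every nurse n with some opened-chart has at least one opened-chart c such that updated(n,c).
Per nurse: n1:✗  n2:✓  n3:✓  n4:✓  n5:✓  n6:✓
n1 has no witness among its opened-charts.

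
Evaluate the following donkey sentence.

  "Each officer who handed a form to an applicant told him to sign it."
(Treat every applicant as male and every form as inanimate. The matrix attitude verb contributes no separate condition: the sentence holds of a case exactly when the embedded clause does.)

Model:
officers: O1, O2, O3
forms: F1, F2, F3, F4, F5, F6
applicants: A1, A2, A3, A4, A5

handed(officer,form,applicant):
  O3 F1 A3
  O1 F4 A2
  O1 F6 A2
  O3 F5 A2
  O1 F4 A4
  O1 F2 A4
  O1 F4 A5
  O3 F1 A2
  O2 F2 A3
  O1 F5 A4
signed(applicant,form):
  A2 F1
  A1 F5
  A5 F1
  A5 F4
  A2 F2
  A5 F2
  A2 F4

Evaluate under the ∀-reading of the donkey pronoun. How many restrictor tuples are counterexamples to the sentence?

"him" takes "an applicant" as antecedent and "it" takes "a form"; both are donkey pronouns co-varying with the restrictor.
Strong reading: for every (o,f,a) with handed(o,f,a), signed(a,f).
Restrictor triples: (O1,F2,A4)→signed(A4,F2) ✗  (O1,F4,A2)→signed(A2,F4) ✓  (O1,F4,A4)→signed(A4,F4) ✗  (O1,F4,A5)→signed(A5,F4) ✓  (O1,F5,A4)→signed(A4,F5) ✗  (O1,F6,A2)→signed(A2,F6) ✗  (O2,F2,A3)→signed(A3,F2) ✗  (O3,F1,A2)→signed(A2,F1) ✓  (O3,F1,A3)→signed(A3,F1) ✗  (O3,F5,A2)→signed(A2,F5) ✗
Counterexamples (restrictor triples failing the scope): 7.

7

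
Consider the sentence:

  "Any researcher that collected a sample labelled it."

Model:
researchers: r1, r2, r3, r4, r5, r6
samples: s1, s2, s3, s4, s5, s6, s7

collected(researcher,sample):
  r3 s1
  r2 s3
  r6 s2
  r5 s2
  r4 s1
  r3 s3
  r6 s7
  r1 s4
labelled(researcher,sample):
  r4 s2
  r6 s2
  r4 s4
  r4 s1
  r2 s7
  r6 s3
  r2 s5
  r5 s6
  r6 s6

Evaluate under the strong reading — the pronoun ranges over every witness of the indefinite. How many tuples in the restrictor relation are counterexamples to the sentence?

"it" takes "a sample" as antecedent — a donkey pronoun bound across the clause boundary.
Strong reading: for every (r,s) with collected(r,s), labelled(r,s).
Restrictor pairs: (r1,s4) ✗  (r2,s3) ✗  (r3,s1) ✗  (r3,s3) ✗  (r4,s1) ✓  (r5,s2) ✗  (r6,s2) ✓  (r6,s7) ✗
Counterexamples (restrictor pairs failing the scope): 6.

6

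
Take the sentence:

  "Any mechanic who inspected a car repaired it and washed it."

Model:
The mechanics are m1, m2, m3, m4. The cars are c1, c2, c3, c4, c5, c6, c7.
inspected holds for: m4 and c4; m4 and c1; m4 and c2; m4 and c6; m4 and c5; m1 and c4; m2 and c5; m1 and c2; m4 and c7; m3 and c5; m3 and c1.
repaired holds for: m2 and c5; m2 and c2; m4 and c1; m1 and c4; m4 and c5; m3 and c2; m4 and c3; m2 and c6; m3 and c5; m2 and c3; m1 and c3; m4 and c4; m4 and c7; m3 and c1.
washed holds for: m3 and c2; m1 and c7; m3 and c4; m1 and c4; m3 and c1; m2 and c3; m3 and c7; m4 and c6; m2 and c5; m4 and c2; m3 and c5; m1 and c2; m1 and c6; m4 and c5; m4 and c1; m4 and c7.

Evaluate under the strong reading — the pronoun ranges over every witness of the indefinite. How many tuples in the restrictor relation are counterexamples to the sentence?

"it" takes "a car" as antecedent — a donkey pronoun bound across the clause boundary.
Strong reading: for every (m,c) with inspected(m,c), repaired(m,c) ∧ washed(m,c).
Restrictor pairs: (m1,c2) ✗  (m1,c4) ✓  (m2,c5) ✓  (m3,c1) ✓  (m3,c5) ✓  (m4,c1) ✓  (m4,c2) ✗  (m4,c4) ✗  (m4,c5) ✓  (m4,c6) ✗  (m4,c7) ✓
Counterexamples (restrictor pairs failing the scope): 4.

4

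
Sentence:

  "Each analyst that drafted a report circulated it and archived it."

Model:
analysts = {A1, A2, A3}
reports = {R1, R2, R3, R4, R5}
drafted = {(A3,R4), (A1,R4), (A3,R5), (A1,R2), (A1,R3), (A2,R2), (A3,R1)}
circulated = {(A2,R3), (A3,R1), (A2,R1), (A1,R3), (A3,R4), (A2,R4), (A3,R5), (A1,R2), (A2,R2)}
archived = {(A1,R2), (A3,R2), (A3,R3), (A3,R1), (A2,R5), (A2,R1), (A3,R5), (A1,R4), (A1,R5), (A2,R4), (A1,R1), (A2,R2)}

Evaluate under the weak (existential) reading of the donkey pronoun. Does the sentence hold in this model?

True

"it" takes "a report" as antecedent — a donkey pronoun bound across the clause boundary.
Weak reading: every analyst a with some drafted-report has at least one drafted-report r such that circulated(a,r) ∧ archived(a,r).
Per analyst: A1:✓  A2:✓  A3:✓
Every analyst in the restrictor has a witness.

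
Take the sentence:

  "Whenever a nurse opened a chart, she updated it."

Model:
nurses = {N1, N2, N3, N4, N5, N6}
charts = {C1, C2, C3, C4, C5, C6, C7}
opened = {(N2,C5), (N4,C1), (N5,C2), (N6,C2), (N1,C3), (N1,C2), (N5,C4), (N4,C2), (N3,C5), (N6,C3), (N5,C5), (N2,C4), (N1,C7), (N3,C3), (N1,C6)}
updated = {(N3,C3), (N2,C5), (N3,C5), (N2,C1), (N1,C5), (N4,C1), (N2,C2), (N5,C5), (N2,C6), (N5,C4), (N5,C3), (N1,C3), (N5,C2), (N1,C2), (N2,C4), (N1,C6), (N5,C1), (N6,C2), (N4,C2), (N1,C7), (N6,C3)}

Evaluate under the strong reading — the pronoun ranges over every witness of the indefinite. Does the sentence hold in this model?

"it" takes "a chart" as antecedent — a donkey pronoun bound across the clause boundary.
Strong reading: for every (n,c) with opened(n,c), updated(n,c).
Restrictor pairs: (N1,C2) ✓  (N1,C3) ✓  (N1,C6) ✓  (N1,C7) ✓  (N2,C4) ✓  (N2,C5) ✓  (N3,C3) ✓  (N3,C5) ✓  (N4,C1) ✓  (N4,C2) ✓  (N5,C2) ✓  (N5,C4) ✓  (N5,C5) ✓  (N6,C2) ✓  (N6,C3) ✓
Every restrictor pair satisfies the scope.

True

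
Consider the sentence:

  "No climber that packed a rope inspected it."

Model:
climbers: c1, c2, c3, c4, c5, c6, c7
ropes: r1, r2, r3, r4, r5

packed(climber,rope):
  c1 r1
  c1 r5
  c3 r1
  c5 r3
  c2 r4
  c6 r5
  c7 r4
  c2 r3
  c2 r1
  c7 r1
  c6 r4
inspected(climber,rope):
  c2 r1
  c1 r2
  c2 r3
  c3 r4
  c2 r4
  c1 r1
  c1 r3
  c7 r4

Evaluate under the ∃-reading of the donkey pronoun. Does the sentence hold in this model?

False

"it" takes "a rope" as antecedent — a donkey pronoun bound across the clause boundary.
Truth condition: for no (c,r) with packed(c,r) does inspected(c,r) hold.
Restrictor pairs — does the scope hold? (c1,r1):holds  (c1,r5):fails  (c2,r1):holds  (c2,r3):holds  (c2,r4):holds  (c3,r1):fails  (c5,r3):fails  (c6,r4):fails  (c6,r5):fails  (c7,r1):fails  (c7,r4):holds
Scope holds for 5 pair(s), so the sentence is false.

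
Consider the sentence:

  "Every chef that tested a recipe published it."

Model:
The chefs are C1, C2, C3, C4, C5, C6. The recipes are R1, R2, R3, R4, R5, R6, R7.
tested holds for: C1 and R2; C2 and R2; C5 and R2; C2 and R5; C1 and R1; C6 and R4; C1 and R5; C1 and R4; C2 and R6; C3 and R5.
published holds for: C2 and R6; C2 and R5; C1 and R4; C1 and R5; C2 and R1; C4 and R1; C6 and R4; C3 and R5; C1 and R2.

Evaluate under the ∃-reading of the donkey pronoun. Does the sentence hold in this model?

"it" takes "a recipe" as antecedent — a donkey pronoun bound across the clause boundary.
Weak reading: every chef c with some tested-recipe has at least one tested-recipe r such that published(c,r).
Per chef: C1:✓  C2:✓  C3:✓  C5:✗  C6:✓
C5 has no witness among its tested-recipes.

False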